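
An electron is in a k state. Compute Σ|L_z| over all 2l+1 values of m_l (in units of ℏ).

Σ|L_z| = 56 ℏ

For a k orbital, l = 7.
m_l ∈ {-7, -6, -5, -4, -3, -2, -1, 0, 1, 2, 3, 4, 5, 6, 7}.
Σ|m_l| = 2(1+2+…+7) = 56.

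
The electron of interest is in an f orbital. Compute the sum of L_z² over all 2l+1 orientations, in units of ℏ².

Σ(L_z)² = 28 ℏ²

F corresponds to l = 3.
The allowed m_l values are -3, -2, -1, 0, 1, 2, 3.
Σ m_l² = l(l+1)(2l+1)/3 = 3·4·7/3 = 28.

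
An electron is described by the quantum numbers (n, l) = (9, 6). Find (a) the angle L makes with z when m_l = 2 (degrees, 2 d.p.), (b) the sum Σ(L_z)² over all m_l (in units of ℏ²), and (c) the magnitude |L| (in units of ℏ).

θ(m_l=2) ≈ 72.02°; Σ(L_z)² = 182 ℏ²; |L| = √42 ℏ ≈ 6.481ℏ

For m_l = 2: cos θ = 2/√42, θ ≈ 72.02°.
Σ m_l² = 182, so Σ(L_z)² = 182 ℏ².
|L| = ℏ√(6·7) = √42 ℏ ≈ 6.481ℏ.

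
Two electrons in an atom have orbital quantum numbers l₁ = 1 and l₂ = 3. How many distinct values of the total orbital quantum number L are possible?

The total orbital quantum number L ranges from |l₁ − l₂| to l₁ + l₂ in integer steps.
Allowed values: L = 2, 3, 4.
That is 3 values.

3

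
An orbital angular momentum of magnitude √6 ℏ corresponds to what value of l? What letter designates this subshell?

l = 2 (d orbital)

Since |L|² = l(l+1)ℏ², l(l+1) = 6.
Solving: l = 2.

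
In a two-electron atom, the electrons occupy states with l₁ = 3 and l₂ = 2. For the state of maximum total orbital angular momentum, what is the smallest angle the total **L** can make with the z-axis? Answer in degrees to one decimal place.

θ_min ≈ 24.1°

L runs from |3 − 2| = 1 to 3 + 2 = 5.
So L can be 1, 2, 3, 4, 5.
The maximum is L = 5, with |L_tot| = ℏ√(5·6) = √30 ℏ.
The minimum angle with z is arccos(5/√30) ≈ 24.1°.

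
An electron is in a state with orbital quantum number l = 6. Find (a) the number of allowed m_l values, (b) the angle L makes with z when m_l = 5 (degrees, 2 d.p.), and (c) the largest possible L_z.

13 values; θ(m_l=5) ≈ 39.51°; L_z,max = 6ℏ

There are 2l+1 = 13 values of m_l.
For m_l = 5: cos θ = 5/√42, θ ≈ 39.51°.
L_z,max = lℏ = 6ℏ.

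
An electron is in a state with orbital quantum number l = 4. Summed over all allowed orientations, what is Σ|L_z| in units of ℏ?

m_l ∈ {-4, -3, -2, -1, 0, 1, 2, 3, 4}.
Σ|m_l| = 2·4(4+1)/2 = 20.

Σ|L_z| = 20 ℏ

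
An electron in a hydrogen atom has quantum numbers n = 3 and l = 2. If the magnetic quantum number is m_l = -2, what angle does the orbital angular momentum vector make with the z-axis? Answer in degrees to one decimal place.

|L| = ℏ√(l(l+1)) = √6 ℏ.
L_z = m_l ℏ = −2ℏ.
cos θ = L_z/|L| = -2/√6, so θ ≈ 144.7°.

θ ≈ 144.7°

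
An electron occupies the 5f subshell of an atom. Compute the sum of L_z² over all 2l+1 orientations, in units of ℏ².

For 5f, l = 3.
m_l ∈ {-3, -2, -1, 0, 1, 2, 3}.
Σ m_l² = l(l+1)(2l+1)/3 = 3·4·7/3 = 28.

Σ(L_z)² = 28 ℏ²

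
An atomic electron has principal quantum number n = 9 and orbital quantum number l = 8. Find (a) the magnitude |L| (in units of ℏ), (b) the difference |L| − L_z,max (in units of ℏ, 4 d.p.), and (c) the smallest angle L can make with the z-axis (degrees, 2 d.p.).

|L| = 6√2 ℏ ≈ 8.485ℏ; |L|−L_z,max ≈ 0.4853ℏ; θ_min ≈ 19.47°

|L| = ℏ√(8·9) = 6√2 ℏ ≈ 8.485ℏ.
|L| − L_z,max = (6√2 − 8)ℏ ≈ 0.4853ℏ.
cos θ_min = 8/√72, so θ_min ≈ 19.47°.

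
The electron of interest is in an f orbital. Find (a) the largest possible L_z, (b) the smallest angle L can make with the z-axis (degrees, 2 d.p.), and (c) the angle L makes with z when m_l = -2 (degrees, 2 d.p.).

An f state has l = 3.
L_z,max = lℏ = 3ℏ.
cos θ_min = 3/√12, so θ_min ≈ 30.00°.
For m_l = -2: cos θ = -2/√12, θ ≈ 125.26°.

L_z,max = 3ℏ; θ_min ≈ 30.00°; θ(m_l=-2) ≈ 125.26°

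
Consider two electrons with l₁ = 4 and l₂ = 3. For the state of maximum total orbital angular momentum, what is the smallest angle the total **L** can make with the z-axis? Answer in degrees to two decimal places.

The total orbital quantum number L ranges from |l₁ − l₂| to l₁ + l₂ in integer steps.
Allowed values: L = 1, 2, 3, 4, 5, 6, 7.
The maximum is L = 7, with |L_tot| = ℏ√(7·8) = 2√14 ℏ.
The minimum angle with z is arccos(7/√56) ≈ 20.70°.

θ_min ≈ 20.70°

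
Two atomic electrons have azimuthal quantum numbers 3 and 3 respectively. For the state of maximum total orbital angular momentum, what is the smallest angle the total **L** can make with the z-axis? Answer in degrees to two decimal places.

θ_min ≈ 22.21°

The total orbital quantum number L ranges from |l₁ − l₂| to l₁ + l₂ in integer steps.
L ∈ {0, 1, 2, 3, 4, 5, 6}.
The maximum is L = 6, with |L_tot| = ℏ√(6·7) = √42 ℏ.
The minimum angle with z is arccos(6/√42) ≈ 22.21°.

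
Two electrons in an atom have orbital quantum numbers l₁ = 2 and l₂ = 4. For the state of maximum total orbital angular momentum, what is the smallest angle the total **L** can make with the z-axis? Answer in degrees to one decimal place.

L runs from |2 − 4| = 2 to 2 + 4 = 6.
So L can be 2, 3, 4, 5, 6.
The maximum is L = 6, with |L_tot| = ℏ√(6·7) = √42 ℏ.
The minimum angle with z is arccos(6/√42) ≈ 22.2°.

θ_min ≈ 22.2°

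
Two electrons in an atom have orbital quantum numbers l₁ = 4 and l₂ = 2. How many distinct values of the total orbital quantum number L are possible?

5

Angular momentum addition gives L = |l₁ − l₂|, …, l₁ + l₂.
So L can be 2, 3, 4, 5, 6.
That is 5 values.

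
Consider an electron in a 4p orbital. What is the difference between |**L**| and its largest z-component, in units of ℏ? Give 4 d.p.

For 4p, l = 1.
|L| = √2 ℏ ≈ 1.4142ℏ, while L_z,max = lℏ = 1ℏ.
The difference is (√2 − 1)ℏ ≈ 0.4142ℏ.

|L| − L_z,max ≈ 0.4142ℏ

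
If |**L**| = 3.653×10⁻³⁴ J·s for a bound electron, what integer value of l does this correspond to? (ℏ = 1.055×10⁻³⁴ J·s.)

Dividing by ℏ: |L|/ℏ ≈ 3.463.
(|L|/ℏ)² = l(l+1) ≈ 11.99 ⇒ l = 3.

l = 3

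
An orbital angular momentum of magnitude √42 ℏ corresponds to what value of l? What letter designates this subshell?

l = 6 (i orbital)

(|L|/ℏ)² = l(l+1) = 42.
l² + l − 42 = 0 ⇒ l = 6.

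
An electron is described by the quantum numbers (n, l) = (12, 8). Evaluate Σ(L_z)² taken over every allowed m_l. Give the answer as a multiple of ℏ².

Σ(L_z)² = 408 ℏ²

m_l ∈ {-8, -7, -6, -5, -4, -3, -2, -1, 0, 1, 2, 3, 4, 5, 6, 7, 8}.
Summing m² from −8 to 8: Σ m_l² = 408.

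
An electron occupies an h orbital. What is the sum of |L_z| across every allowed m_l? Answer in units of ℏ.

An h state has l = 5.
m_l runs from −5 to 5, i.e. {-5, -4, -3, -2, -1, 0, 1, 2, 3, 4, 5}.
Σ|m_l| = 2(1+2+…+5) = 30.

Σ|L_z| = 30 ℏ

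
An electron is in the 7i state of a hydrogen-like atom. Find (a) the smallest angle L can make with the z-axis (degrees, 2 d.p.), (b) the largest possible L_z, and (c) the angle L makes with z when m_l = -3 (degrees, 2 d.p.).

θ_min ≈ 22.21°; L_z,max = 6ℏ; θ(m_l=-3) ≈ 117.58°

For 7i, l = 6.
cos θ_min = 6/√42, so θ_min ≈ 22.21°.
L_z,max = lℏ = 6ℏ.
For m_l = -3: cos θ = -3/√42, θ ≈ 117.58°.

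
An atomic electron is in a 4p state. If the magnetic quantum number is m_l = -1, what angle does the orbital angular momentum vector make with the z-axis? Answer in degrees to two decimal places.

θ ≈ 135.00°

The 4p subshell has l = 1.
|L| = ℏ√(l(l+1)) = √2 ℏ.
L_z = m_l ℏ = −1ℏ.
cos θ = L_z/|L| = -1/√2, so θ ≈ 135.00°.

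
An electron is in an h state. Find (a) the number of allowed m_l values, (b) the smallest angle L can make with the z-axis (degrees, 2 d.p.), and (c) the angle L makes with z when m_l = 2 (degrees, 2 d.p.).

For an h orbital, l = 5.
There are 2l+1 = 11 values of m_l.
cos θ_min = 5/√30, so θ_min ≈ 24.09°.
For m_l = 2: cos θ = 2/√30, θ ≈ 68.58°.

11 values; θ_min ≈ 24.09°; θ(m_l=2) ≈ 68.58°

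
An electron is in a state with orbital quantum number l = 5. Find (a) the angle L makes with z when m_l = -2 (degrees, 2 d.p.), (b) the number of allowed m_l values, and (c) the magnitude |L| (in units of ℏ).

θ(m_l=-2) ≈ 111.42°; 11 values; |L| = √30 ℏ ≈ 5.477ℏ

For m_l = -2: cos θ = -2/√30, θ ≈ 111.42°.
There are 2l+1 = 11 values of m_l.
|L| = ℏ√(5·6) = √30 ℏ ≈ 5.477ℏ.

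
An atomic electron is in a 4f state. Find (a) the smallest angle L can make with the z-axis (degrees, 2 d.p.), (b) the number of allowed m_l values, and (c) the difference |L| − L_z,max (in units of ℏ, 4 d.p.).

For 4f, l = 3.
cos θ_min = 3/√12, so θ_min ≈ 30.00°.
There are 2l+1 = 7 values of m_l.
|L| − L_z,max = (2√3 − 3)ℏ ≈ 0.4641ℏ.

θ_min ≈ 30.00°; 7 values; |L|−L_z,max ≈ 0.4641ℏ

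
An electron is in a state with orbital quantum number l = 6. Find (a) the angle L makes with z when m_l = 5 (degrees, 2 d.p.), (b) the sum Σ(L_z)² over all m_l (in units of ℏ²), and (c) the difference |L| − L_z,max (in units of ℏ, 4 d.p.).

For m_l = 5: cos θ = 5/√42, θ ≈ 39.51°.
Σ m_l² = 182, so Σ(L_z)² = 182 ℏ².
|L| − L_z,max = (√42 − 6)ℏ ≈ 0.4807ℏ.

θ(m_l=5) ≈ 39.51°; Σ(L_z)² = 182 ℏ²; |L|−L_z,max ≈ 0.4807ℏ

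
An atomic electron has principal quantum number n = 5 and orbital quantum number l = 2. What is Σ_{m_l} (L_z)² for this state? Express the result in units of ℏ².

Σ(L_z)² = 10 ℏ²

m_l ∈ {-2, -1, 0, 1, 2}.
Summing m² from −2 to 2: Σ m_l² = 10.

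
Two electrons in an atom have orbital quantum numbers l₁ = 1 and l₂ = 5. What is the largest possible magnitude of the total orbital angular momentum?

|L_tot|_max = √42 ℏ ≈ 6.481ℏ

Angular momentum addition gives L = |l₁ − l₂|, …, l₁ + l₂.
So L can be 4, 5, 6.
The largest magnitude corresponds to L = 6: |L_tot| = ℏ√(6·7) = √42 ℏ.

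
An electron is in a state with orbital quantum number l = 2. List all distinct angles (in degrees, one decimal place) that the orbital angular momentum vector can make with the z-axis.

θ ∈ {35.3°, 65.9°, 90.0°, 114.1°, 144.7°}

|L| = √(l(l+1)) ℏ = √6 ℏ.
cos θ = m_l/√6 for each m_l ∈ {-2, -1, 0, 1, 2}.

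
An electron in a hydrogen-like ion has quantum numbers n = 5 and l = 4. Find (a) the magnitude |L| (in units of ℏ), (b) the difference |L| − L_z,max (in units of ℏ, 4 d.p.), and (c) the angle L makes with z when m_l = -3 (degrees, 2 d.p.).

|L| = 2√5 ℏ ≈ 4.472ℏ; |L|−L_z,max ≈ 0.4721ℏ; θ(m_l=-3) ≈ 132.13°

|L| = ℏ√(4·5) = 2√5 ℏ ≈ 4.472ℏ.
|L| − L_z,max = (2√5 − 4)ℏ ≈ 0.4721ℏ.
For m_l = -3: cos θ = -3/√20, θ ≈ 132.13°.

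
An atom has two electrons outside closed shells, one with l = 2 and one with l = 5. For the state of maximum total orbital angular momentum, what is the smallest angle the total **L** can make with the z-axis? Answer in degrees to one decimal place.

L runs from |2 − 5| = 3 to 2 + 5 = 7.
Allowed values: L = 3, 4, 5, 6, 7.
The maximum is L = 7, with |L_tot| = ℏ√(7·8) = 2√14 ℏ.
The minimum angle with z is arccos(7/√56) ≈ 20.7°.

θ_min ≈ 20.7°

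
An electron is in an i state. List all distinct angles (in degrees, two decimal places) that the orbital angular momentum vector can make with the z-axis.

The letter i corresponds to l = 6.
|L|² = l(l+1)ℏ² = 42ℏ², so |L| = √42 ℏ.
cos θ = m_l/√42 for each m_l ∈ {-6, -5, -4, -3, -2, -1, 0, 1, 2, 3, 4, 5, 6}.

θ ∈ {22.21°, 39.51°, 51.89°, 62.42°, 72.02°, 81.12°, 90.00°, 98.88°, 107.98°, 117.58°, 128.11°, 140.49°, 157.79°}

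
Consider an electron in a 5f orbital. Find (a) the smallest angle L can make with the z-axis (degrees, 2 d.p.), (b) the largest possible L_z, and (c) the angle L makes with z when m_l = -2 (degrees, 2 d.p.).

The 5f subshell has l = 3.
cos θ_min = 3/√12, so θ_min ≈ 30.00°.
L_z,max = lℏ = 3ℏ.
For m_l = -2: cos θ = -2/√12, θ ≈ 125.26°.

θ_min ≈ 30.00°; L_z,max = 3ℏ; θ(m_l=-2) ≈ 125.26°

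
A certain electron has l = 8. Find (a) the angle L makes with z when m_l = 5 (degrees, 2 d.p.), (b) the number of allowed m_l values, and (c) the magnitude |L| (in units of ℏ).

θ(m_l=5) ≈ 53.90°; 17 values; |L| = 6√2 ℏ ≈ 8.485ℏ

For m_l = 5: cos θ = 5/√72, θ ≈ 53.90°.
There are 2l+1 = 17 values of m_l.
|L| = ℏ√(8·9) = 6√2 ℏ ≈ 8.485ℏ.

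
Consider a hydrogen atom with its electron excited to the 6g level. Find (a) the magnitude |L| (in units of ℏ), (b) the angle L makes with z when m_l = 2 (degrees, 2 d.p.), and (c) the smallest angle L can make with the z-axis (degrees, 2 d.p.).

|L| = 2√5 ℏ ≈ 4.472ℏ; θ(m_l=2) ≈ 63.43°; θ_min ≈ 26.57°

The 6g level has l = 4.
|L| = ℏ√(4·5) = 2√5 ℏ ≈ 4.472ℏ.
For m_l = 2: cos θ = 2/√20, θ ≈ 63.43°.
cos θ_min = 4/√20, so θ_min ≈ 26.57°.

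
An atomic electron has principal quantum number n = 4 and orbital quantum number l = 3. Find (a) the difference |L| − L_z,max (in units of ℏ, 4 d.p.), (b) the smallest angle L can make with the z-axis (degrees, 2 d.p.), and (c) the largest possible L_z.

|L| − L_z,max = (2√3 − 3)ℏ ≈ 0.4641ℏ.
cos θ_min = 3/√12, so θ_min ≈ 30.00°.
L_z,max = lℏ = 3ℏ.

|L|−L_z,max ≈ 0.4641ℏ; θ_min ≈ 30.00°; L_z,max = 3ℏ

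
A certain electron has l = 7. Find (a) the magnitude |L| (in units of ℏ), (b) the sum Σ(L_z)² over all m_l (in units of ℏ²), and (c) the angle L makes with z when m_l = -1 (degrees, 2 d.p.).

|L| = ℏ√(7·8) = 2√14 ℏ ≈ 7.483ℏ.
Σ m_l² = 280, so Σ(L_z)² = 280 ℏ².
For m_l = -1: cos θ = -1/√56, θ ≈ 97.68°.

|L| = 2√14 ℏ ≈ 7.483ℏ; Σ(L_z)² = 280 ℏ²; θ(m_l=-1) ≈ 97.68°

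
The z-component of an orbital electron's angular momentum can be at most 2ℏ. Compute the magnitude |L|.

|L| = √6 ℏ ≈ 2.449ℏ

The maximum L_z equals lℏ, giving l = 2.
|L| = ℏ√(l(l+1)) = √6 ℏ.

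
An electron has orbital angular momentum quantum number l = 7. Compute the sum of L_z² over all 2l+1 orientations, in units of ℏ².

Σ(L_z)² = 280 ℏ²

m_l runs from −7 to 7, i.e. {-7, -6, -5, -4, -3, -2, -1, 0, 1, 2, 3, 4, 5, 6, 7}.
Σ m_l² = l(l+1)(2l+1)/3 = 7·8·15/3 = 280.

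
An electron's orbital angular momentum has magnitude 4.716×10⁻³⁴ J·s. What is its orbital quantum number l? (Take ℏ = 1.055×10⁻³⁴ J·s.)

|L|/ℏ = (4.716×10⁻³⁴)/(1.055×10⁻³⁴) ≈ 4.470.
l(l+1) ≈ 4.470² ≈ 19.98, so l = 4.

l = 4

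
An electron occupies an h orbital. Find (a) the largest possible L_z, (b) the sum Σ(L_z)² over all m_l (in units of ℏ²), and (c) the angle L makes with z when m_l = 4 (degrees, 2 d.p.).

The letter h corresponds to l = 5.
L_z,max = lℏ = 5ℏ.
Σ m_l² = 110, so Σ(L_z)² = 110 ℏ².
For m_l = 4: cos θ = 4/√30, θ ≈ 43.09°.

L_z,max = 5ℏ; Σ(L_z)² = 110 ℏ²; θ(m_l=4) ≈ 43.09°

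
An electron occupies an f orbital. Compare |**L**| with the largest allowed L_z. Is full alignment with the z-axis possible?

For an f orbital, l = 3.
|L| = 2√3 ℏ ≈ 3.4641ℏ, while L_z,max = lℏ = 3ℏ.
Since |L| > L_z,max, the vector can never point exactly along z; the closest it comes is θ_min = arccos(3/√12) ≈ 30.0°.

No: L_z,max = 3ℏ < |L| = 2√3 ℏ ≈ 3.464ℏ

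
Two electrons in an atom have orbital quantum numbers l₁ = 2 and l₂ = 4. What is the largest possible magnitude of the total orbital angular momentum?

Angular momentum addition gives L = |l₁ − l₂|, …, l₁ + l₂.
Allowed values: L = 2, 3, 4, 5, 6.
The largest magnitude corresponds to L = 6: |L_tot| = ℏ√(6·7) = √42 ℏ.

|L_tot|_max = √42 ℏ ≈ 6.481ℏ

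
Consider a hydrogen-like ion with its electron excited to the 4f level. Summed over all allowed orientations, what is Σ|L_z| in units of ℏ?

Σ|L_z| = 12 ℏ

The 4f level has l = 3.
The allowed m_l values are -3, -2, -1, 0, 1, 2, 3.
Σ|m_l| = 2·3(3+1)/2 = 12.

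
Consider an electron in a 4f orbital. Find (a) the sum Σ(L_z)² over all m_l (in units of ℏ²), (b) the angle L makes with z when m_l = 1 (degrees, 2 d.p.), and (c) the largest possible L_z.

4f means n = 4, l = 3.
Σ m_l² = 28, so Σ(L_z)² = 28 ℏ².
For m_l = 1: cos θ = 1/√12, θ ≈ 73.22°.
L_z,max = lℏ = 3ℏ.

Σ(L_z)² = 28 ℏ²; θ(m_l=1) ≈ 73.22°; L_z,max = 3ℏ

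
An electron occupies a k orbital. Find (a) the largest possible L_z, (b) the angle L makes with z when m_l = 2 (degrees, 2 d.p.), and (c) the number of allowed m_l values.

For a k orbital, l = 7.
L_z,max = lℏ = 7ℏ.
For m_l = 2: cos θ = 2/√56, θ ≈ 74.50°.
There are 2l+1 = 15 values of m_l.

L_z,max = 7ℏ; θ(m_l=2) ≈ 74.50°; 15 values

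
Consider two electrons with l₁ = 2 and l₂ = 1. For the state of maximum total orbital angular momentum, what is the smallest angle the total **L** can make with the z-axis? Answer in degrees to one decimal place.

Angular momentum addition gives L = |l₁ − l₂|, …, l₁ + l₂.
L ∈ {1, 2, 3}.
The maximum is L = 3, with |L_tot| = ℏ√(3·4) = 2√3 ℏ.
The minimum angle with z is arccos(3/√12) ≈ 30.0°.

θ_min ≈ 30.0°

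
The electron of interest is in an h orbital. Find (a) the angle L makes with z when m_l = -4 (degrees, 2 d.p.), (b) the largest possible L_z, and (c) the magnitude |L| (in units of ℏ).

θ(m_l=-4) ≈ 136.91°; L_z,max = 5ℏ; |L| = √30 ℏ ≈ 5.477ℏ

For an h orbital, l = 5.
For m_l = -4: cos θ = -4/√30, θ ≈ 136.91°.
L_z,max = lℏ = 5ℏ.
|L| = ℏ√(5·6) = √30 ℏ ≈ 5.477ℏ.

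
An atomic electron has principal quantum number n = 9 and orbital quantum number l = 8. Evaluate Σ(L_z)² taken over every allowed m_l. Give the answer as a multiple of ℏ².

m_l ∈ {-8, -7, -6, -5, -4, -3, -2, -1, 0, 1, 2, 3, 4, 5, 6, 7, 8}.
Σ m_l² = l(l+1)(2l+1)/3 = 8·9·17/3 = 408.

Σ(L_z)² = 408 ℏ²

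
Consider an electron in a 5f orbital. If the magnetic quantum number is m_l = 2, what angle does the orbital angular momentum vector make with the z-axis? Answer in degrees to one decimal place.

For 5f, l = 3.
|L| = √(l(l+1)) ℏ = 2√3 ℏ.
L_z = m_l ℏ = 2ℏ.
cos θ = L_z/|L| = 2/√12, so θ ≈ 54.7°.

θ ≈ 54.7°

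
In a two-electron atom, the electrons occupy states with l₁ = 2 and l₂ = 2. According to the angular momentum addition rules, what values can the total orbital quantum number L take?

L = 0, 1, 2, 3, 4

The total orbital quantum number L ranges from |l₁ − l₂| to l₁ + l₂ in integer steps.
L ∈ {0, 1, 2, 3, 4}.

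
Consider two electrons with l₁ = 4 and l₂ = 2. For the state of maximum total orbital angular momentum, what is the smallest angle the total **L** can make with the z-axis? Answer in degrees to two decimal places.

Angular momentum addition gives L = |l₁ − l₂|, …, l₁ + l₂.
L ∈ {2, 3, 4, 5, 6}.
The maximum is L = 6, with |L_tot| = ℏ√(6·7) = √42 ℏ.
The minimum angle with z is arccos(6/√42) ≈ 22.21°.

θ_min ≈ 22.21°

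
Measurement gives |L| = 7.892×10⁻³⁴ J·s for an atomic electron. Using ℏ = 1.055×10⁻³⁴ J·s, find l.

l = 7

|L|/ℏ = (7.892×10⁻³⁴)/(1.055×10⁻³⁴) ≈ 7.481.
Set l(l+1) = 55.96; the integer solution is l = 7.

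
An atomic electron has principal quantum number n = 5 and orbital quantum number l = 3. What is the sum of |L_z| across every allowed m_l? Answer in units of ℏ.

m_l ∈ {-3, -2, -1, 0, 1, 2, 3}.
Σ|m_l| = 2(1+2+…+3) = 12.

Σ|L_z| = 12 ℏ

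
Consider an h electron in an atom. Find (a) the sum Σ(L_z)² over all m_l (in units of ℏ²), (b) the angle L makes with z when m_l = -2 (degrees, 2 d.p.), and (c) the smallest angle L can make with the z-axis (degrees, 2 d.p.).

Σ(L_z)² = 110 ℏ²; θ(m_l=-2) ≈ 111.42°; θ_min ≈ 24.09°

The letter h corresponds to l = 5.
Σ m_l² = 110, so Σ(L_z)² = 110 ℏ².
For m_l = -2: cos θ = -2/√30, θ ≈ 111.42°.
cos θ_min = 5/√30, so θ_min ≈ 24.09°.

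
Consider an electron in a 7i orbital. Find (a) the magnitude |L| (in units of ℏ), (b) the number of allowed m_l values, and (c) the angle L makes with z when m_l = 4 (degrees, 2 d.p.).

7i means n = 7, l = 6.
|L| = ℏ√(6·7) = √42 ℏ ≈ 6.481ℏ.
There are 2l+1 = 13 values of m_l.
For m_l = 4: cos θ = 4/√42, θ ≈ 51.89°.

|L| = √42 ℏ ≈ 6.481ℏ; 13 values; θ(m_l=4) ≈ 51.89°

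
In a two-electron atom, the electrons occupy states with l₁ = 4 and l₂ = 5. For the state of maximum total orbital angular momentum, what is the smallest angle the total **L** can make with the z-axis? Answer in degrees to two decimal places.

L runs from |4 − 5| = 1 to 4 + 5 = 9.
Allowed values: L = 1, 2, 3, 4, 5, 6, 7, 8, 9.
The maximum is L = 9, with |L_tot| = ℏ√(9·10) = 3√10 ℏ.
The minimum angle with z is arccos(9/√90) ≈ 18.43°.

θ_min ≈ 18.43°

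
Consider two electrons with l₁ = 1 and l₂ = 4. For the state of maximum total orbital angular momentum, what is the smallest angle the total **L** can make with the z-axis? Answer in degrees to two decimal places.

L runs from |1 − 4| = 3 to 1 + 4 = 5.
L ∈ {3, 4, 5}.
The maximum is L = 5, with |L_tot| = ℏ√(5·6) = √30 ℏ.
The minimum angle with z is arccos(5/√30) ≈ 24.09°.

θ_min ≈ 24.09°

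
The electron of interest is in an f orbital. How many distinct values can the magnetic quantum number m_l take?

7

For an f orbital, l = 3.
The number of m_l values is 2l + 1 = 2·3 + 1 = 7.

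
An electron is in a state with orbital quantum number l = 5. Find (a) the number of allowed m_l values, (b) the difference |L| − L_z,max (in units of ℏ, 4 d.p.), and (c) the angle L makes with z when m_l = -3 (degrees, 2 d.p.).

There are 2l+1 = 11 values of m_l.
|L| − L_z,max = (√30 − 5)ℏ ≈ 0.4772ℏ.
For m_l = -3: cos θ = -3/√30, θ ≈ 123.21°.

11 values; |L|−L_z,max ≈ 0.4772ℏ; θ(m_l=-3) ≈ 123.21°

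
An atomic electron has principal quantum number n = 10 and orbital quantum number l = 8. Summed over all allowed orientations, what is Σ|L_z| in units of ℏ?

The allowed m_l values are -8, -7, -6, -5, -4, -3, -2, -1, 0, 1, 2, 3, 4, 5, 6, 7, 8.
Σ|m_l| = 2·8(8+1)/2 = 72.

Σ|L_z| = 72 ℏ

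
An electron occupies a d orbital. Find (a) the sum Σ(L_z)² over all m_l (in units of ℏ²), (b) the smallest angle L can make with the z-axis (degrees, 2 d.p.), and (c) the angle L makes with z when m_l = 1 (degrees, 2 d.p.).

Σ(L_z)² = 10 ℏ²; θ_min ≈ 35.26°; θ(m_l=1) ≈ 65.91°

For a d orbital, l = 2.
Σ m_l² = 10, so Σ(L_z)² = 10 ℏ².
cos θ_min = 2/√6, so θ_min ≈ 35.26°.
For m_l = 1: cos θ = 1/√6, θ ≈ 65.91°.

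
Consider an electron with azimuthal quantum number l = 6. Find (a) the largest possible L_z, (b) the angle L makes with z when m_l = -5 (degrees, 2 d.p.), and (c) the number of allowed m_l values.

L_z,max = lℏ = 6ℏ.
For m_l = -5: cos θ = -5/√42, θ ≈ 140.49°.
There are 2l+1 = 13 values of m_l.

L_z,max = 6ℏ; θ(m_l=-5) ≈ 140.49°; 13 values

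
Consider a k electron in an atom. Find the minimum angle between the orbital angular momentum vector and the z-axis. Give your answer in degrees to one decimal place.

For a k orbital, l = 7.
|L| = ℏ√(l(l+1)) = 2√14 ℏ.
The smallest angle corresponds to the largest L_z, i.e. m_l = l = 7, giving L_z = 7ℏ.
cos θ_min = 7/√56, so θ_min ≈ 20.7°.

θ_min ≈ 20.7°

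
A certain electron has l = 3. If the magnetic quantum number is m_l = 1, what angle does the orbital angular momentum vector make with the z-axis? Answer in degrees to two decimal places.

|L|² = l(l+1)ℏ² = 12ℏ², so |L| = 2√3 ℏ.
L_z = m_l ℏ = 1ℏ.
cos θ = L_z/|L| = 1/√12, so θ ≈ 73.22°.

θ ≈ 73.22°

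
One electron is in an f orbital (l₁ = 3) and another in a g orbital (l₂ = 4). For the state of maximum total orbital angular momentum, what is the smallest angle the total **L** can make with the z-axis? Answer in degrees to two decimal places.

L runs from |3 − 4| = 1 to 3 + 4 = 7.
So L can be 1, 2, 3, 4, 5, 6, 7.
The maximum is L = 7, with |L_tot| = ℏ√(7·8) = 2√14 ℏ.
The minimum angle with z is arccos(7/√56) ≈ 20.70°.

θ_min ≈ 20.70°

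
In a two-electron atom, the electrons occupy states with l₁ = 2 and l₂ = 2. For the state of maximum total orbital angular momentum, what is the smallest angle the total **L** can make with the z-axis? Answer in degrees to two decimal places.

By the triangle rule, |l₁ − l₂| ≤ L ≤ l₁ + l₂.
L ∈ {0, 1, 2, 3, 4}.
The maximum is L = 4, with |L_tot| = ℏ√(4·5) = 2√5 ℏ.
The minimum angle with z is arccos(4/√20) ≈ 26.57°.

θ_min ≈ 26.57°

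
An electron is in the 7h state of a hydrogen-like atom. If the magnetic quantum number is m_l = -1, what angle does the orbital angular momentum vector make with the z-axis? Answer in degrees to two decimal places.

7h means n = 7, l = 5.
|L|² = l(l+1)ℏ² = 30ℏ², so |L| = √30 ℏ.
L_z = m_l ℏ = −1ℏ.
cos θ = L_z/|L| = -1/√30, so θ ≈ 100.52°.

θ ≈ 100.52°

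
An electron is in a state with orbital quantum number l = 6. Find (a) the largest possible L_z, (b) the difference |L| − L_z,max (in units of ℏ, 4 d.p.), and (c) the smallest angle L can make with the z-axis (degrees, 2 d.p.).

L_z,max = 6ℏ; |L|−L_z,max ≈ 0.4807ℏ; θ_min ≈ 22.21°

L_z,max = lℏ = 6ℏ.
|L| − L_z,max = (√42 − 6)ℏ ≈ 0.4807ℏ.
cos θ_min = 6/√42, so θ_min ≈ 22.21°.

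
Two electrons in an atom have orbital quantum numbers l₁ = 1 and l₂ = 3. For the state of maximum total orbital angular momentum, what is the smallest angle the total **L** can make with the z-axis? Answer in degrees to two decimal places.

The total orbital quantum number L ranges from |l₁ − l₂| to l₁ + l₂ in integer steps.
L ∈ {2, 3, 4}.
The maximum is L = 4, with |L_tot| = ℏ√(4·5) = 2√5 ℏ.
The minimum angle with z is arccos(4/√20) ≈ 26.57°.

θ_min ≈ 26.57°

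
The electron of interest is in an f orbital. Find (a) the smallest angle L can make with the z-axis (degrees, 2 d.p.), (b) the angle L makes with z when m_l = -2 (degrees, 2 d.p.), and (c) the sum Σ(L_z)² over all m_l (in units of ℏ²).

θ_min ≈ 30.00°; θ(m_l=-2) ≈ 125.26°; Σ(L_z)² = 28 ℏ²

An f state has l = 3.
cos θ_min = 3/√12, so θ_min ≈ 30.00°.
For m_l = -2: cos θ = -2/√12, θ ≈ 125.26°.
Σ m_l² = 28, so Σ(L_z)² = 28 ℏ².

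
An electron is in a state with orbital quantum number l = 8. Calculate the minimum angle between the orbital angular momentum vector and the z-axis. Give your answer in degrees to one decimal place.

θ_min ≈ 19.5°

|L| = ℏ√(l(l+1)) = 6√2 ℏ.
The smallest angle corresponds to the largest L_z, i.e. m_l = l = 8, giving L_z = 8ℏ.
cos θ_min = 8/√72, so θ_min ≈ 19.5°.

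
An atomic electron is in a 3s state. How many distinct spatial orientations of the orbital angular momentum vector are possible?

1

The 3s subshell has l = 0.
The number of m_l values is 2l + 1 = 2·0 + 1 = 1.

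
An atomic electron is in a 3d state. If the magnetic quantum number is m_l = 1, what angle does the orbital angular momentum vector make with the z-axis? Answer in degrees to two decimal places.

θ ≈ 65.91°

The 3d subshell has l = 2.
|L| = ℏ√(l(l+1)) = √6 ℏ.
L_z = m_l ℏ = 1ℏ.
cos θ = L_z/|L| = 1/√6, so θ ≈ 65.91°.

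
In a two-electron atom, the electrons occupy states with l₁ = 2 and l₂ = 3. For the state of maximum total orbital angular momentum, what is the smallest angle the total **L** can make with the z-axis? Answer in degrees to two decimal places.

θ_min ≈ 24.09°

By the triangle rule, |l₁ − l₂| ≤ L ≤ l₁ + l₂.
L ∈ {1, 2, 3, 4, 5}.
The maximum is L = 5, with |L_tot| = ℏ√(5·6) = √30 ℏ.
The minimum angle with z is arccos(5/√30) ≈ 24.09°.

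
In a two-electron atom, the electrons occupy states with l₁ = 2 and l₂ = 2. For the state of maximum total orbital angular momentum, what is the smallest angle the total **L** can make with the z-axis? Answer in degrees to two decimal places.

By the triangle rule, |l₁ − l₂| ≤ L ≤ l₁ + l₂.
L ∈ {0, 1, 2, 3, 4}.
The maximum is L = 4, with |L_tot| = ℏ√(4·5) = 2√5 ℏ.
The minimum angle with z is arccos(4/√20) ≈ 26.57°.

θ_min ≈ 26.57°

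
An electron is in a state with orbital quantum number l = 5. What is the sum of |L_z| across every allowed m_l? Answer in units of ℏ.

Σ|L_z| = 30 ℏ

m_l ∈ {-5, -4, -3, -2, -1, 0, 1, 2, 3, 4, 5}.
Σ|m_l| = 2·5(5+1)/2 = 30.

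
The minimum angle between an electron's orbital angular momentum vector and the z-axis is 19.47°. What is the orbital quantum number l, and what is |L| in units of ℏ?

cos²θ_min = l/(l+1) = 0.8889.
Thus l = 0.8889/(1 − 0.8889) ≈ 8.
Then |L| = ℏ√(8·9) = 6√2 ℏ.

l = 8, |L| = 6√2 ℏ ≈ 8.485ℏ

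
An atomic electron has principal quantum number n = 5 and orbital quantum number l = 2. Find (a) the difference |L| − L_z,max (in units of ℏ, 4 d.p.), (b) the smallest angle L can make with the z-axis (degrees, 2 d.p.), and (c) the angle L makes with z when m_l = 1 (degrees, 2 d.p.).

|L|−L_z,max ≈ 0.4495ℏ; θ_min ≈ 35.26°; θ(m_l=1) ≈ 65.91°

|L| − L_z,max = (√6 − 2)ℏ ≈ 0.4495ℏ.
cos θ_min = 2/√6, so θ_min ≈ 35.26°.
For m_l = 1: cos θ = 1/√6, θ ≈ 65.91°.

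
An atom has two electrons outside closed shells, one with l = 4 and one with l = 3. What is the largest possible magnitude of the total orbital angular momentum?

L runs from |4 − 3| = 1 to 4 + 3 = 7.
So L can be 1, 2, 3, 4, 5, 6, 7.
The largest magnitude corresponds to L = 7: |L_tot| = ℏ√(7·8) = 2√14 ℏ.

|L_tot|_max = 2√14 ℏ ≈ 7.483ℏ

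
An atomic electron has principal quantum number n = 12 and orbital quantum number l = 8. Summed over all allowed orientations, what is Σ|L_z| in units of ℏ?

m_l ∈ {-8, -7, -6, -5, -4, -3, -2, -1, 0, 1, 2, 3, 4, 5, 6, 7, 8}.
Σ|m_l| = 2·8(8+1)/2 = 72.

Σ|L_z| = 72 ℏ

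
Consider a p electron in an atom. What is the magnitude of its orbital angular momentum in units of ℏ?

|L| = √2 ℏ ≈ 1.414ℏ

For a p orbital, l = 1.
|L| = ℏ√(l(l+1)) = ℏ√(1·2) = √2 ℏ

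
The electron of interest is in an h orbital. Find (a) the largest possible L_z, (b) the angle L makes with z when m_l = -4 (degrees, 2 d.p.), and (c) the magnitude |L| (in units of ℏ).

L_z,max = 5ℏ; θ(m_l=-4) ≈ 136.91°; |L| = √30 ℏ ≈ 5.477ℏ

For an h orbital, l = 5.
L_z,max = lℏ = 5ℏ.
For m_l = -4: cos θ = -4/√30, θ ≈ 136.91°.
|L| = ℏ√(5·6) = √30 ℏ ≈ 5.477ℏ.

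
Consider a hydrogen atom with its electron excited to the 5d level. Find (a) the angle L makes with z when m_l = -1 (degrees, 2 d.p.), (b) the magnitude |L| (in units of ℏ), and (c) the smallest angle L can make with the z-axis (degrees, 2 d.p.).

θ(m_l=-1) ≈ 114.09°; |L| = √6 ℏ ≈ 2.449ℏ; θ_min ≈ 35.26°

The 5d level has l = 2.
For m_l = -1: cos θ = -1/√6, θ ≈ 114.09°.
|L| = ℏ√(2·3) = √6 ℏ ≈ 2.449ℏ.
cos θ_min = 2/√6, so θ_min ≈ 35.26°.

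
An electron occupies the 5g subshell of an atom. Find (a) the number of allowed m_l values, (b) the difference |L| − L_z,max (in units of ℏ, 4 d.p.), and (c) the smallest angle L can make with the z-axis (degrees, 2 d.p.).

9 values; |L|−L_z,max ≈ 0.4721ℏ; θ_min ≈ 26.57°

The 5g subshell has l = 4.
There are 2l+1 = 9 values of m_l.
|L| − L_z,max = (2√5 − 4)ℏ ≈ 0.4721ℏ.
cos θ_min = 4/√20, so θ_min ≈ 26.57°.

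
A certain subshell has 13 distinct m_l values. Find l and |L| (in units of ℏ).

13 = 2l + 1, so l = (13−1)/2 = 6.
Then |L| = √(l(l+1)) ℏ = √42 ℏ.

l = 6, |L| = √42 ℏ ≈ 6.481ℏ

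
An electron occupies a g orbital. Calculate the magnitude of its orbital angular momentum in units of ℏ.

|L| = 2√5 ℏ ≈ 4.472ℏ

For a g orbital, l = 4.
|L| = ℏ√(l(l+1)) = ℏ√(4·5) = 2√5 ℏ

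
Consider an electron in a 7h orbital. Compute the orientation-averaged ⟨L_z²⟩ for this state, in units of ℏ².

⟨L_z²⟩ = 10 ℏ²

The 7h subshell has l = 5.
m_l ∈ {-5, -4, -3, -2, -1, 0, 1, 2, 3, 4, 5}.
⟨L_z²⟩ = ℏ²·(Σ m_l²)/(2l+1) = ℏ²·110/11 = 10ℏ².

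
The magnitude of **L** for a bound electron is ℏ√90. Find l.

l = 9

(|L|/ℏ)² = l(l+1) = 90.
The positive root is l = 9.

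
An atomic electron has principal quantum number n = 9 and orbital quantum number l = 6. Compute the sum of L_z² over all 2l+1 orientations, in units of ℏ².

m_l ∈ {-6, -5, -4, -3, -2, -1, 0, 1, 2, 3, 4, 5, 6}.
Summing m² from −6 to 6: Σ m_l² = 182.

Σ(L_z)² = 182 ℏ²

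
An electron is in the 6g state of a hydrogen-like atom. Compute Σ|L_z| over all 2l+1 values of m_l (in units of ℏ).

Σ|L_z| = 20 ℏ

For 6g, l = 4.
m_l ∈ {-4, -3, -2, -1, 0, 1, 2, 3, 4}.
Σ|m_l| = 2·4(4+1)/2 = 20.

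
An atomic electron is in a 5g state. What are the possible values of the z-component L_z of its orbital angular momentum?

The 5g subshell has l = 4.
L_z = m_l ℏ with m_l ranging from −l to +l in integer steps.
For l = 4: m_l ∈ {-4, -3, -2, -1, 0, 1, 2, 3, 4}.

L_z ∈ {−4ℏ, −3ℏ, −2ℏ, −ℏ, 0, ℏ, 2ℏ, 3ℏ, 4ℏ}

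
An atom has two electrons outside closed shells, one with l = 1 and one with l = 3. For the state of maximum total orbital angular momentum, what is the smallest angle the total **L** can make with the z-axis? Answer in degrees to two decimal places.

θ_min ≈ 26.57°

L runs from |1 − 3| = 2 to 1 + 3 = 4.
So L can be 2, 3, 4.
The maximum is L = 4, with |L_tot| = ℏ√(4·5) = 2√5 ℏ.
The minimum angle with z is arccos(4/√20) ≈ 26.57°.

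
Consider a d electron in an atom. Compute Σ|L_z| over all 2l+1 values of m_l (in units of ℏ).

D corresponds to l = 2.
The allowed m_l values are -2, -1, 0, 1, 2.
Σ|m_l| = 2·2(2+1)/2 = 6.

Σ|L_z| = 6 ℏ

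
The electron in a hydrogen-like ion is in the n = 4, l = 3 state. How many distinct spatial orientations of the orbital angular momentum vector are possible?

The number of m_l values is 2l + 1 = 2·3 + 1 = 7.

7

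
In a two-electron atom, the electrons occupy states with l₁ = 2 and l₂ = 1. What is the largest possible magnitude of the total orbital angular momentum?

|L_tot|_max = 2√3 ℏ ≈ 3.464ℏ

By the triangle rule, |l₁ − l₂| ≤ L ≤ l₁ + l₂.
So L can be 1, 2, 3.
The largest magnitude corresponds to L = 3: |L_tot| = ℏ√(3·4) = 2√3 ℏ.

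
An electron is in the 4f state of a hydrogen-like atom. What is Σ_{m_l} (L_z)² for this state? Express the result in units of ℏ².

Σ(L_z)² = 28 ℏ²

For 4f, l = 3.
m_l ∈ {-3, -2, -1, 0, 1, 2, 3}.
Σ m_l² = l(l+1)(2l+1)/3 = 3·4·7/3 = 28.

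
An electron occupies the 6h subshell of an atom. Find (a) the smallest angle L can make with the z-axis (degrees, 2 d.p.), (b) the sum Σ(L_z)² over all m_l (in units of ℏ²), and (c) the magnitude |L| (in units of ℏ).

The 6h subshell has l = 5.
cos θ_min = 5/√30, so θ_min ≈ 24.09°.
Σ m_l² = 110, so Σ(L_z)² = 110 ℏ².
|L| = ℏ√(5·6) = √30 ℏ ≈ 5.477ℏ.

θ_min ≈ 24.09°; Σ(L_z)² = 110 ℏ²; |L| = √30 ℏ ≈ 5.477ℏ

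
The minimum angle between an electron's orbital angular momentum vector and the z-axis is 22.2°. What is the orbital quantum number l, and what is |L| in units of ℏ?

At minimum angle, m_l = l, so cos θ = l/√(l(l+1)); cos²θ = l/(l+1) = 0.8572.
Solving: l = 6.
Then |L| = ℏ√(6·7) = √42 ℏ.

l = 6, |L| = √42 ℏ ≈ 6.481ℏ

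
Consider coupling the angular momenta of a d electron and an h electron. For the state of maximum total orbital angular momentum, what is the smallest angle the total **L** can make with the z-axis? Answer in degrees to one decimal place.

Angular momentum addition gives L = |l₁ − l₂|, …, l₁ + l₂.
So L can be 3, 4, 5, 6, 7.
The maximum is L = 7, with |L_tot| = ℏ√(7·8) = 2√14 ℏ.
The minimum angle with z is arccos(7/√56) ≈ 20.7°.

θ_min ≈ 20.7°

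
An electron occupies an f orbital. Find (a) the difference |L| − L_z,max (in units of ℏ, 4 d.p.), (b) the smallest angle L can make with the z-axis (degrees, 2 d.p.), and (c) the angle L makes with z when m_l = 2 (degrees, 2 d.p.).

An f state has l = 3.
|L| − L_z,max = (2√3 − 3)ℏ ≈ 0.4641ℏ.
cos θ_min = 3/√12, so θ_min ≈ 30.00°.
For m_l = 2: cos θ = 2/√12, θ ≈ 54.74°.

|L|−L_z,max ≈ 0.4641ℏ; θ_min ≈ 30.00°; θ(m_l=2) ≈ 54.74°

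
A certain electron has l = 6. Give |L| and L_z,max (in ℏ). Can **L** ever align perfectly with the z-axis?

No: L_z,max = 6ℏ < |L| = √42 ℏ ≈ 6.481ℏ

|L| = √42 ℏ ≈ 6.4807ℏ, while L_z,max = lℏ = 6ℏ.
Since |L| > L_z,max, the vector can never point exactly along z; the closest it comes is θ_min = arccos(6/√42) ≈ 22.2°.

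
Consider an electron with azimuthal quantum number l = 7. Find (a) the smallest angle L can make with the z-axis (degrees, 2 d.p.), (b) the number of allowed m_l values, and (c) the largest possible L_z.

θ_min ≈ 20.70°; 15 values; L_z,max = 7ℏ

cos θ_min = 7/√56, so θ_min ≈ 20.70°.
There are 2l+1 = 15 values of m_l.
L_z,max = lℏ = 7ℏ.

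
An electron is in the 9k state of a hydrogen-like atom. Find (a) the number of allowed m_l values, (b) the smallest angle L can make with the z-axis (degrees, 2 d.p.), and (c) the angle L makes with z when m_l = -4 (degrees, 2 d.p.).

15 values; θ_min ≈ 20.70°; θ(m_l=-4) ≈ 122.31°

9k means n = 9, l = 7.
There are 2l+1 = 15 values of m_l.
cos θ_min = 7/√56, so θ_min ≈ 20.70°.
For m_l = -4: cos θ = -4/√56, θ ≈ 122.31°.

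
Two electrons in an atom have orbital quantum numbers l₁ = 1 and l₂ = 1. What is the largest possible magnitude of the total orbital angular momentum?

|L_tot|_max = √6 ℏ ≈ 2.449ℏ

L runs from |1 − 1| = 0 to 1 + 1 = 2.
Allowed values: L = 0, 1, 2.
The largest magnitude corresponds to L = 2: |L_tot| = ℏ√(2·3) = √6 ℏ.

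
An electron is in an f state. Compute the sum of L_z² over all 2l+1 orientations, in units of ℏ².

Σ(L_z)² = 28 ℏ²

The letter f corresponds to l = 3.
m_l runs from −3 to 3, i.e. {-3, -2, -1, 0, 1, 2, 3}.
Σ m_l² = l(l+1)(2l+1)/3 = 3·4·7/3 = 28.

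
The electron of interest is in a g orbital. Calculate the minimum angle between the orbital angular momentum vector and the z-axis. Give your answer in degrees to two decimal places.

The letter g corresponds to l = 4.
|L|² = l(l+1)ℏ² = 20ℏ², so |L| = 2√5 ℏ.
The smallest angle corresponds to the largest L_z, i.e. m_l = l = 4, giving L_z = 4ℏ.
cos θ_min = 4/√20, so θ_min ≈ 26.57°.

θ_min ≈ 26.57°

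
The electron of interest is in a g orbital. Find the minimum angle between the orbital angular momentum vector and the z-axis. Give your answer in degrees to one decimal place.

θ_min ≈ 26.6°

For a g orbital, l = 4.
|L|² = l(l+1)ℏ² = 20ℏ², so |L| = 2√5 ℏ.
The smallest angle corresponds to the largest L_z, i.e. m_l = l = 4, giving L_z = 4ℏ.
cos θ_min = 4/√20, so θ_min ≈ 26.6°.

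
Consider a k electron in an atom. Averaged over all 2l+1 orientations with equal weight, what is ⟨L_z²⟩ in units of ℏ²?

A k state has l = 7.
m_l ∈ {-7, -6, -5, -4, -3, -2, -1, 0, 1, 2, 3, 4, 5, 6, 7}.
⟨L_z²⟩ = ℏ²·(Σ m_l²)/(2l+1) = ℏ²·280/15 = 18.67ℏ².

⟨L_z²⟩ = 18.67 ℏ²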